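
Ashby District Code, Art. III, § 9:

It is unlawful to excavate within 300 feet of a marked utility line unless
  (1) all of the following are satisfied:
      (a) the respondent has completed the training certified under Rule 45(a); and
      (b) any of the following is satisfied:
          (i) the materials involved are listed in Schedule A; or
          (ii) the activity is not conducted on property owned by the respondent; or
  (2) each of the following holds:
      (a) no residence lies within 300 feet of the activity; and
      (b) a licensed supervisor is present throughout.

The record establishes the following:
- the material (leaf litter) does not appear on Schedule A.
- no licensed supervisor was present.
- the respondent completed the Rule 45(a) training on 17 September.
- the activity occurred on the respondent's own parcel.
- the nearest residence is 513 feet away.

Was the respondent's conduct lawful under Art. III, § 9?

(a) training certified — satisfied.
(i) Schedule A material — not met.
(ii) not (own property) — not satisfied.
So (b) is not satisfied (F OR F).
(1) = T AND F = false.
(a) no residence in 300 ft — satisfied.
(b) supervisor present — fails.
(2) = T AND F = false.
So Overall is not satisfied (F OR F).

No — unlawful.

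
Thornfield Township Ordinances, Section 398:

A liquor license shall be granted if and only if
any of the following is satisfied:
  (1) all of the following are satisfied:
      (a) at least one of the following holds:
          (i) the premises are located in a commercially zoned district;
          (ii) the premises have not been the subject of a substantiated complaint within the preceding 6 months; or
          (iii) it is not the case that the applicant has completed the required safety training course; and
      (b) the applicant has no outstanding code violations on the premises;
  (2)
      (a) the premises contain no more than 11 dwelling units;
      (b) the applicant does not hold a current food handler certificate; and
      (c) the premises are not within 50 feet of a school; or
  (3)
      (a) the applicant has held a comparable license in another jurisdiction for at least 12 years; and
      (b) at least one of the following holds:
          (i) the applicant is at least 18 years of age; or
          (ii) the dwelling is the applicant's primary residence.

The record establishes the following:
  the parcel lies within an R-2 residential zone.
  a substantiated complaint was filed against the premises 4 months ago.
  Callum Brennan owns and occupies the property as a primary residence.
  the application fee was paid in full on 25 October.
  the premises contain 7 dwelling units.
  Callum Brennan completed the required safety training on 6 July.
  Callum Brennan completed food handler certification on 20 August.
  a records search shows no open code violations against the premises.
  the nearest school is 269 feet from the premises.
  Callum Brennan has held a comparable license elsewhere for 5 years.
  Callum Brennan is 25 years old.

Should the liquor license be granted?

(i) commercially zoned — not satisfied.
(ii) no complaint in 6 mo. — not met.
(iii) not (safety training) — fails.
(a): F OR F OR F → false.
(b) no code violations — holds.
(1) = F AND T = false.
(a) ≤ 11 units — met.
(b) not (food handler cert.) — fails.
(c) ≥50 ft from school — met.
(2): T AND F AND T → false.
(a) prior license ≥ 12 yr — not satisfied.
(i) age ≥ 18 — satisfied.
(ii) primary residence — satisfied.
(b) = T OR T = true.
(3): F AND T → false.
So Overall is not satisfied (F OR F OR F).

No — denied.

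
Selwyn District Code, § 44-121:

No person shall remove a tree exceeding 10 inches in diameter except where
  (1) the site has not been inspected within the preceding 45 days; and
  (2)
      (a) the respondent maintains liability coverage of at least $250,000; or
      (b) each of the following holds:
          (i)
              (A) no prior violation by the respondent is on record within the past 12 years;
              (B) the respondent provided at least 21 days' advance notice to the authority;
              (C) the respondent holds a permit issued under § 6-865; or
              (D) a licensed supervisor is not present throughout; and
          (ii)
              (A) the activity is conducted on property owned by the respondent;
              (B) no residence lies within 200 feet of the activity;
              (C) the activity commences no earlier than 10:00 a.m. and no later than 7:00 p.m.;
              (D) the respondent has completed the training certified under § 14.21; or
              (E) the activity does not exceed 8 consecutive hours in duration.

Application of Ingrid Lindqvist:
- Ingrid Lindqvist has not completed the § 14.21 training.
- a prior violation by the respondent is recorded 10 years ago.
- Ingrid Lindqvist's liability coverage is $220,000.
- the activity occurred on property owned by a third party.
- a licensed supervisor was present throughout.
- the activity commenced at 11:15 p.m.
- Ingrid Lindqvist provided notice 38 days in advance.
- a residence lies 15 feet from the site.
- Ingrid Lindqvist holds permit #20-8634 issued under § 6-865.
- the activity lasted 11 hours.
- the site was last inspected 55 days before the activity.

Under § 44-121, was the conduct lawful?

(1) not (site inspected) — holds.
(a) coverage ≥ $250,000 — not satisfied.
(A) no prior violation — fails.
(B) ≥21 days' notice — met.
(C) holds permit — met.
(D) not (supervisor present) — fails.
So (i) is satisfied (F OR T OR T OR F).
(A) own property — not met.
(B) no residence in 200 ft — not satisfied.
(C) start within hours — fails.
(D) training certified — not satisfied.
(E) ≤ 8 hrs duration — not met.
(ii): F OR F OR F OR F OR F → false.
(b): T AND F → false.
(2): F OR F → false.
So Overall is not satisfied (T AND F).

No — unlawful.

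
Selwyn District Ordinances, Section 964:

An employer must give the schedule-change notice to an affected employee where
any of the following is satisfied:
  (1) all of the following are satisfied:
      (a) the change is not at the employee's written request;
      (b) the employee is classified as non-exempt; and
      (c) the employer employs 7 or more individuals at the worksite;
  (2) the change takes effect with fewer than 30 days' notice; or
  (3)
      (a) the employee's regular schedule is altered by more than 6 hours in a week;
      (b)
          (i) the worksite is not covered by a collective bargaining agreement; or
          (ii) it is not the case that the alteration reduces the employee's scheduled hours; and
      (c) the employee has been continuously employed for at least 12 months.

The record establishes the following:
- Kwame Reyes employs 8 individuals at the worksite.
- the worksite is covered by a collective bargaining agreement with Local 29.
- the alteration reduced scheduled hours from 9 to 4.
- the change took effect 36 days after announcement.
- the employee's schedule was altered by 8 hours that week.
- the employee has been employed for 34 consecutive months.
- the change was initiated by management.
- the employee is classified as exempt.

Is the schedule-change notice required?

(a) not employee-requested — holds.
(b) non-exempt — not satisfied.
(c) ≥ 7 at site — satisfied.
So (1) is not satisfied (T AND F AND T).
(2) < 30 days' notice — fails.
(a) schedule shift > 6h — holds.
(i) no CBA — fails.
(ii) not (hours reduced) — not met.
(b): F OR F → false.
(c) tenure ≥ 12 mo. — satisfied.
(3): T AND F AND T → false.
Overall: F OR F OR F → false.

No — not required.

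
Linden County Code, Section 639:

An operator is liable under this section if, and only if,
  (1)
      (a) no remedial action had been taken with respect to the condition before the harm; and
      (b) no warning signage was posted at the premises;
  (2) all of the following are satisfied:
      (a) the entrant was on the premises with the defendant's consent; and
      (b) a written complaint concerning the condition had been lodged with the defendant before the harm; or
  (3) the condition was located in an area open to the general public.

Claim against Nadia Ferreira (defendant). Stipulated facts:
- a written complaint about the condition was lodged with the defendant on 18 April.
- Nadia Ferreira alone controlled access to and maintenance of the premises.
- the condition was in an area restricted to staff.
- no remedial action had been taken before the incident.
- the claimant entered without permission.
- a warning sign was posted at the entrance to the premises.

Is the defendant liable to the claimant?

No — not liable.

(a) no remedial action — met.
(b) no signage posted — not satisfied.
So (1) is not satisfied (T AND F).
(a) consent to enter — not satisfied.
(b) complaint lodged — holds.
(2): F AND T → false.
(3) public area — not met.
So Overall is not satisfied (F OR F OR F).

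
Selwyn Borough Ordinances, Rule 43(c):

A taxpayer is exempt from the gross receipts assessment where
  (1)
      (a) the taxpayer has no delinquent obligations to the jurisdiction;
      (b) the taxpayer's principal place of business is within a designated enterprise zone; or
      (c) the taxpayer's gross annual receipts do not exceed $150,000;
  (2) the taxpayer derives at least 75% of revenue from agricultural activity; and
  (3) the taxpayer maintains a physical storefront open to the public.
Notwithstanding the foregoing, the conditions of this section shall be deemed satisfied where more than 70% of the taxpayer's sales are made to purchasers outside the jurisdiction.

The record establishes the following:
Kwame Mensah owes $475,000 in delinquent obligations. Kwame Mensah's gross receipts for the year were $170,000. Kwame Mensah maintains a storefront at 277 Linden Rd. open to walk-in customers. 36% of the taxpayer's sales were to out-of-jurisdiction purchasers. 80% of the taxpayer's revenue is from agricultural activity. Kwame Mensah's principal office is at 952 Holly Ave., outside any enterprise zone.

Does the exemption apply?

(a) no delinquency — fails.
(b) in enterprise zone — not satisfied.
(c) receipts ≤ $150,000 — not met.
So (1) is not satisfied (F OR F OR F).
(2) ≥75% agricultural — satisfied.
(3) has storefront — met.
So Overall is not satisfied (F AND T AND T).
Exception (>70% out-of-jur. sales) — not satisfied.
Result: main false OR exception false → false.

No — not exempt.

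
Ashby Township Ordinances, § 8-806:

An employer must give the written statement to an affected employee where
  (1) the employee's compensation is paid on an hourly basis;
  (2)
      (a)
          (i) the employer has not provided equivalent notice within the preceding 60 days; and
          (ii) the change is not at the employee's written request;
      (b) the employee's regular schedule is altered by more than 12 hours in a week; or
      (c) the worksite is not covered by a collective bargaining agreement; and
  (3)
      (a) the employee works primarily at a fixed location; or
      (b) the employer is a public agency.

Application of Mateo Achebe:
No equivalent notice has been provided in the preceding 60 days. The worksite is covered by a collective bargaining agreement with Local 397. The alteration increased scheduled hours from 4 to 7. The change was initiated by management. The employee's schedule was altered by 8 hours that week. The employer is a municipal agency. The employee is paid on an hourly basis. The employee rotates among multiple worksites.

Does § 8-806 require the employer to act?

(1) hourly-paid — satisfied.
(i) no recent notice — satisfied.
(ii) not employee-requested — satisfied.
(a) = T AND T = true.
(b) schedule shift > 12h — not met.
(c) no CBA — fails.
(2) = T OR F OR F = true.
(a) fixed location — not met.
(b) public agency — met.
So (3) is satisfied (F OR T).
Overall = T AND T AND T = true.

Yes — required.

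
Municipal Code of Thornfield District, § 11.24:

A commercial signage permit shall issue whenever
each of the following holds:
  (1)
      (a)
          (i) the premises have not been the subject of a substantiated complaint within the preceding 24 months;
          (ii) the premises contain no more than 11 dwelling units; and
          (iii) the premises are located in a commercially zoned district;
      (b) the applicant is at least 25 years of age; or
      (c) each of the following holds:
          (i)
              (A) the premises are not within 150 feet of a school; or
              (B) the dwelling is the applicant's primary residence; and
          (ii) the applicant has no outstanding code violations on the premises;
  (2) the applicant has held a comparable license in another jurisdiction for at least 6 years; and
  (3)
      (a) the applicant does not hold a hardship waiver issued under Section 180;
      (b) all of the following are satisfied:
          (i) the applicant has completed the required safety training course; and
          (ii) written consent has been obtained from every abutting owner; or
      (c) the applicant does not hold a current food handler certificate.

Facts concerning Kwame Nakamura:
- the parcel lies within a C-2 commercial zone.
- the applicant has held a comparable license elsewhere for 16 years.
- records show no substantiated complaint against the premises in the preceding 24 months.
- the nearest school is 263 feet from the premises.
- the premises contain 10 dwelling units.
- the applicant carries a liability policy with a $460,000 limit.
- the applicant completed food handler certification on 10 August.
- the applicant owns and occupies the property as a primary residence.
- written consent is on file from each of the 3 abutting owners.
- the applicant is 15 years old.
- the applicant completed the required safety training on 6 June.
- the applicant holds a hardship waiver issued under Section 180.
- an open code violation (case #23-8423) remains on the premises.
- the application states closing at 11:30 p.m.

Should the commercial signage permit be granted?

(i) no complaint in 24 mo. — holds.
(ii) ≤ 11 units — holds.
(iii) commercially zoned — satisfied.
So (a) is satisfied (T AND T AND T).
(b) age ≥ 25 — not met.
(A) ≥150 ft from school — satisfied.
(B) primary residence — satisfied.
(i) = T OR T = true.
(ii) no code violations — fails.
(c) = T AND F = false.
So (1) is satisfied (T OR F OR F).
(2) prior license ≥ 6 yr — holds.
(a) not (hardship waiver) — not met.
(i) safety training — satisfied.
(ii) all abutters consent — met.
So (b) is satisfied (T AND T).
(c) not (food handler cert.) — not met.
(3): F OR T OR F → true.
Overall: T AND T AND T → true.

Yes — granted.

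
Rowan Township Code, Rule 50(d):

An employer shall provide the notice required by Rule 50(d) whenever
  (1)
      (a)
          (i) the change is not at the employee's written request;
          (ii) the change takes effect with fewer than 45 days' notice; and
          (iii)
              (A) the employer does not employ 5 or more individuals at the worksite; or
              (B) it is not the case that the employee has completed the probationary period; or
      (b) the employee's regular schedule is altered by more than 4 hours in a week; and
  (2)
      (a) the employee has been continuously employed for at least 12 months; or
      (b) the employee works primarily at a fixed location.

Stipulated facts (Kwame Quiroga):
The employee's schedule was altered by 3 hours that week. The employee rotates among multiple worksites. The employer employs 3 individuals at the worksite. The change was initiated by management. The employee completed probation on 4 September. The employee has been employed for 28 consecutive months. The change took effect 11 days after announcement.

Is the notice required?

Yes — required.

(i) not employee-requested — holds.
(ii) < 45 days' notice — met.
(A) not (≥ 5 at site) — holds.
(B) not (past probation) — not satisfied.
So (iii) is satisfied (T OR F).
So (a) is satisfied (T AND T AND T).
(b) schedule shift > 4h — not met.
(1): T OR F → true.
(a) tenure ≥ 12 mo. — met.
(b) fixed location — fails.
(2): T OR F → true.
So Overall is satisfied (T AND T).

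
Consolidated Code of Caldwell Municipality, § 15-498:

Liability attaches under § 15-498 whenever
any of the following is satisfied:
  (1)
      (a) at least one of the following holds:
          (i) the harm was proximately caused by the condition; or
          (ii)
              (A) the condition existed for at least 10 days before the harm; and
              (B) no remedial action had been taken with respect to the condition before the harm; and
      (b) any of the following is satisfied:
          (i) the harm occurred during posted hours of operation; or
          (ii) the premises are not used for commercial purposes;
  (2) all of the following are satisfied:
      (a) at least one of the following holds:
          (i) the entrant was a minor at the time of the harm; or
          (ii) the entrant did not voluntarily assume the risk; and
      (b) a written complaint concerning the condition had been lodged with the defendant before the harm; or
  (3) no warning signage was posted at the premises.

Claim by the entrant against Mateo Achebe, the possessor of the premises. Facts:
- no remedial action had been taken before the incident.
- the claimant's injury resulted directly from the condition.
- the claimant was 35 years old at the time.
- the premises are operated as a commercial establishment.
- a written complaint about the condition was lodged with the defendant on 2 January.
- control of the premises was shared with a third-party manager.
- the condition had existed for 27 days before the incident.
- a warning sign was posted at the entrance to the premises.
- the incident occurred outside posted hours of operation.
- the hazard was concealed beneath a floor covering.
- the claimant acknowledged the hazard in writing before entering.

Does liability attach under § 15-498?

No — not liable.

(i) proximate cause — holds.
(A) condition ≥10 days old — holds.
(B) no remedial action — satisfied.
So (ii) is satisfied (T AND T).
(a) = T OR T = true.
(i) during posted hours — not met.
(ii) not (commercial use) — not met.
(b) = F OR F = false.
(1) = T AND F = false.
(i) entrant a minor — fails.
(ii) no assumed risk — not satisfied.
(a): F OR F → false.
(b) complaint lodged — satisfied.
(2) = F AND T = false.
(3) no signage posted — not met.
Overall: F OR F OR F → false.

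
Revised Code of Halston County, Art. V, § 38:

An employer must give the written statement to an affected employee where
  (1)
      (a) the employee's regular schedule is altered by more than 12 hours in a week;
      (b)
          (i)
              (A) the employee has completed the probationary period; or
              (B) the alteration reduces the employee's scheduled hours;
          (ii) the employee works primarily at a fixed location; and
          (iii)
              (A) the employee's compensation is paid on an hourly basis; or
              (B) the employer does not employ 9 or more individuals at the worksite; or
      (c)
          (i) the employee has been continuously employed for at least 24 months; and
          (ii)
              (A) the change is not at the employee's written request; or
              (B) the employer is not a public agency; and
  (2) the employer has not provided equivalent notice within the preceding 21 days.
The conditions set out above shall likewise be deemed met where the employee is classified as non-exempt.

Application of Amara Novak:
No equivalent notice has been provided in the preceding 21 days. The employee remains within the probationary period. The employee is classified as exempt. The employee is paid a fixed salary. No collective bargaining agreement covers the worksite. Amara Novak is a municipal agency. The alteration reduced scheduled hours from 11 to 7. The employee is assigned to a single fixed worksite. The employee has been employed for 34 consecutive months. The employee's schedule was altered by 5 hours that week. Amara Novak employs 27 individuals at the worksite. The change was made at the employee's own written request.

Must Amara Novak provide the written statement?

(a) schedule shift > 12h — not met.
(A) past probation — fails.
(B) hours reduced — satisfied.
(i): F OR T → true.
(ii) fixed location — satisfied.
(A) hourly-paid — not satisfied.
(B) not (≥ 9 at site) — not met.
(iii): F OR F → false.
So (b) is not satisfied (T AND T AND F).
(i) tenure ≥ 24 mo. — holds.
(A) not employee-requested — not met.
(B) not (public agency) — not satisfied.
(ii): F OR F → false.
(c) = T AND F = false.
So (1) is not satisfied (F OR F OR F).
(2) no recent notice — met.
Overall: F AND T → false.
Exception (non-exempt) — not satisfied.
Result: main false OR exception false → false.

No — not required.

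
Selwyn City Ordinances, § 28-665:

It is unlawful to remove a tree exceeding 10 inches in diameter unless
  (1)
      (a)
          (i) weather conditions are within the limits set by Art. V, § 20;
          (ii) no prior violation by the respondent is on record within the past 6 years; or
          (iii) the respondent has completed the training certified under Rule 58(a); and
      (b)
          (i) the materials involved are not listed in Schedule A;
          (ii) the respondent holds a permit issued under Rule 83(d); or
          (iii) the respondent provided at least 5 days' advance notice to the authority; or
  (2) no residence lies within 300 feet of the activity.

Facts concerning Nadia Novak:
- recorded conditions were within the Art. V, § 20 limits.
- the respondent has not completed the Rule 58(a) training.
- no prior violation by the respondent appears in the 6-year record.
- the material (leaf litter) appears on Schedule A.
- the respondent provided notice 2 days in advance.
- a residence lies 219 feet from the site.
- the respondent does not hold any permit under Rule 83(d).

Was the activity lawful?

No — unlawful.

(i) weather ok — holds.
(ii) no prior violation — satisfied.
(iii) training certified — not satisfied.
So (a) is satisfied (T OR T OR F).
(i) not (Schedule A material) — not satisfied.
(ii) holds permit — not satisfied.
(iii) ≥5 days' notice — fails.
So (b) is not satisfied (F OR F OR F).
(1) = T AND F = false.
(2) no residence in 300 ft — not met.
Overall = F OR F = false.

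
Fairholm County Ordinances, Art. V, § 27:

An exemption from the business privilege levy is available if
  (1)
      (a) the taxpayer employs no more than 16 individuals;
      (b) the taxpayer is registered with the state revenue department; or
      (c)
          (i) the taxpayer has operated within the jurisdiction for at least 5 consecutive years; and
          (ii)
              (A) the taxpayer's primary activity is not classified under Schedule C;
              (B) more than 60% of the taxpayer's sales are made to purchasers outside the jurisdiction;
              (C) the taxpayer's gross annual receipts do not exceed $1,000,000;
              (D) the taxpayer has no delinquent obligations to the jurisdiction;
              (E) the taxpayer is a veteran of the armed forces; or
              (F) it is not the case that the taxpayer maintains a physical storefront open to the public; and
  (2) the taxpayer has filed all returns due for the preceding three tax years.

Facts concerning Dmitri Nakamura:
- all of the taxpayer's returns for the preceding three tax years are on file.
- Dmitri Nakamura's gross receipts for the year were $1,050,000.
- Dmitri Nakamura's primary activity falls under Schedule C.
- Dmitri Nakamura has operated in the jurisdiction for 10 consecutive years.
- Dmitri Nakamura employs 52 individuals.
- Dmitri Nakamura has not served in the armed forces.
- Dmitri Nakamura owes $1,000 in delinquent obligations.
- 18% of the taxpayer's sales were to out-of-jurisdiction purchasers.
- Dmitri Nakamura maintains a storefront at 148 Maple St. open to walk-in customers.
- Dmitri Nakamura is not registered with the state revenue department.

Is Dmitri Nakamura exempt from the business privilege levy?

No — not exempt.

(a) ≤ 16 employees — fails.
(b) state-registered — not satisfied.
(i) ≥ 5 yrs in jurisdiction — holds.
(A) not (Schedule C activity) — fails.
(B) >60% out-of-jur. sales — not satisfied.
(C) receipts ≤ $1,000,000 — fails.
(D) no delinquency — fails.
(E) veteran — fails.
(F) not (has storefront) — fails.
(ii) = F OR F OR F OR F OR F OR F = false.
(c) = T AND F = false.
So (1) is not satisfied (F OR F OR F).
(2) returns current — satisfied.
Overall = F AND T = false.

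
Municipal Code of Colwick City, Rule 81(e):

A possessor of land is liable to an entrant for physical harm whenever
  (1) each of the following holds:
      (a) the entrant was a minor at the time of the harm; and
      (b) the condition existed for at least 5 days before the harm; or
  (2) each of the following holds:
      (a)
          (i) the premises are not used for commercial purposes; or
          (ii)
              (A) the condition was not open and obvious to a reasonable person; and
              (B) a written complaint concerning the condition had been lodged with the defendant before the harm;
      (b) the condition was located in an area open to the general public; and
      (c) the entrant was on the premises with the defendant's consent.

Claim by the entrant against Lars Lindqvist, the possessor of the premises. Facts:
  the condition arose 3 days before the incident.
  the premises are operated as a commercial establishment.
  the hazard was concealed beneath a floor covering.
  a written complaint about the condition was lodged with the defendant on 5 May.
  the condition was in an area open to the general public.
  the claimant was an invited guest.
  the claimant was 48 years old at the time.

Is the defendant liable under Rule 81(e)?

Yes — liable.

(a) entrant a minor — not satisfied.
(b) condition ≥5 days old — fails.
(1) = F AND F = false.
(i) not (commercial use) — fails.
(A) not open/obvious — satisfied.
(B) complaint lodged — met.
(ii): T AND T → true.
(a) = F OR T = true.
(b) public area — met.
(c) consent to enter — holds.
So (2) is satisfied (T AND T AND T).
Overall: F OR T → true.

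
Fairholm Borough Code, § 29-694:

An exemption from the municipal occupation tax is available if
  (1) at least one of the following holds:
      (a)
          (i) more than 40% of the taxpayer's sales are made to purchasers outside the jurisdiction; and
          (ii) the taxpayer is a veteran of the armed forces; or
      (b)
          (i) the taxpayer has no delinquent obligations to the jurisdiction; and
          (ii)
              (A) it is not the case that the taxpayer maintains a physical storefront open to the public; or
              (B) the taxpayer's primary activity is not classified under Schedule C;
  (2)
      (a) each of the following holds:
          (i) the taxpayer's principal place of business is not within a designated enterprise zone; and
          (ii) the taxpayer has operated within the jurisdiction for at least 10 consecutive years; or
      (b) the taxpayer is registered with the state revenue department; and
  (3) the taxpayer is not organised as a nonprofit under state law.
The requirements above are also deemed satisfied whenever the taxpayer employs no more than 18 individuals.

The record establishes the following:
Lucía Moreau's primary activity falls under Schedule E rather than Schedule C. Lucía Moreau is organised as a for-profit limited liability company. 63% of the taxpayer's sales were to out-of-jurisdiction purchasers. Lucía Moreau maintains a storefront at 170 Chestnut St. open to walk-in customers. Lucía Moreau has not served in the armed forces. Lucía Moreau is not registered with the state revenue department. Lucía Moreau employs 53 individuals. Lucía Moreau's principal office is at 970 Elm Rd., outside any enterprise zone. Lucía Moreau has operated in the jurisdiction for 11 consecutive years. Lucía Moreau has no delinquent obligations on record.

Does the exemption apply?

Yes — exempt.

(i) >40% out-of-jur. sales — holds.
(ii) veteran — fails.
(a) = T AND F = false.
(i) no delinquency — met.
(A) not (has storefront) — not met.
(B) not (Schedule C activity) — met.
(ii): F OR T → true.
(b) = T AND T = true.
(1): F OR T → true.
(i) not (in enterprise zone) — met.
(ii) ≥ 10 yrs in jurisdiction — holds.
(a): T AND T → true.
(b) state-registered — not met.
(2) = T OR F = true.
(3) not (nonprofit) — met.
Overall: T AND T AND T → true.
Exception (≤ 18 employees) — not satisfied.
Result: main true OR exception false → true.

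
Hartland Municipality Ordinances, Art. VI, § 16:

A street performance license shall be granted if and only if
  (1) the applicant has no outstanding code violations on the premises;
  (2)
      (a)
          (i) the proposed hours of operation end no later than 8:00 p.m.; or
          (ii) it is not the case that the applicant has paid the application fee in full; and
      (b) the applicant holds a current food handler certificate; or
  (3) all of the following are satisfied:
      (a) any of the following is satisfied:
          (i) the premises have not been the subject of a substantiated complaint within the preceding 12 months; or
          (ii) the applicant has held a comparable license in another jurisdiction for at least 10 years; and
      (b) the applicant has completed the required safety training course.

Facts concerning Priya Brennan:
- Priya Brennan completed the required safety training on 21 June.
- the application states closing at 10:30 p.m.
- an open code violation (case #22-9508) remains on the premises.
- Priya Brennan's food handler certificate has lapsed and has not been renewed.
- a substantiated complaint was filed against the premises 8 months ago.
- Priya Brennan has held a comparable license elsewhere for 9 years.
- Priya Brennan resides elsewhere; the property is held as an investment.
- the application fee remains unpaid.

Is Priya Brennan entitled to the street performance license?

(1) no code violations — fails.
(i) closes by 8 p.m. — not satisfied.
(ii) not (fee paid) — holds.
(a) = F OR T = true.
(b) food handler cert. — fails.
So (2) is not satisfied (T AND F).
(i) no complaint in 12 mo. — fails.
(ii) prior license ≥ 10 yr — not satisfied.
(a) = F OR F = false.
(b) safety training — holds.
So (3) is not satisfied (F AND T).
Overall = F OR F OR F = false.

No — denied.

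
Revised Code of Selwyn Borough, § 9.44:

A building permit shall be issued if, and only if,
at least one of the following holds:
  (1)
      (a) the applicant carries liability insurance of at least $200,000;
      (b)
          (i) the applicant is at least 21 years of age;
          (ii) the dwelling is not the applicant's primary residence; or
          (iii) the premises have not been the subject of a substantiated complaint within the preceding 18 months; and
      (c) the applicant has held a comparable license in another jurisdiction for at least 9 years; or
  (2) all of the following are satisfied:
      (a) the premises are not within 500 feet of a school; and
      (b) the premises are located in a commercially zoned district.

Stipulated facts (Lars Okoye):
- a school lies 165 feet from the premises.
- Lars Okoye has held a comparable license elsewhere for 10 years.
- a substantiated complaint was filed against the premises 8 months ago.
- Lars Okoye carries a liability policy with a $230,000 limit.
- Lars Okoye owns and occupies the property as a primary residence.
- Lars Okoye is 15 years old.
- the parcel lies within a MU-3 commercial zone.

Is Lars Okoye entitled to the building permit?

(a) insurance ≥ $200,000 — satisfied.
(i) age ≥ 21 — fails.
(ii) not (primary residence) — not met.
(iii) no complaint in 18 mo. — not met.
So (b) is not satisfied (F OR F OR F).
(c) prior license ≥ 9 yr — met.
(1): T AND F AND T → false.
(a) ≥500 ft from school — not met.
(b) commercially zoned — met.
(2): F AND T → false.
Overall = F OR F = false.

No — denied.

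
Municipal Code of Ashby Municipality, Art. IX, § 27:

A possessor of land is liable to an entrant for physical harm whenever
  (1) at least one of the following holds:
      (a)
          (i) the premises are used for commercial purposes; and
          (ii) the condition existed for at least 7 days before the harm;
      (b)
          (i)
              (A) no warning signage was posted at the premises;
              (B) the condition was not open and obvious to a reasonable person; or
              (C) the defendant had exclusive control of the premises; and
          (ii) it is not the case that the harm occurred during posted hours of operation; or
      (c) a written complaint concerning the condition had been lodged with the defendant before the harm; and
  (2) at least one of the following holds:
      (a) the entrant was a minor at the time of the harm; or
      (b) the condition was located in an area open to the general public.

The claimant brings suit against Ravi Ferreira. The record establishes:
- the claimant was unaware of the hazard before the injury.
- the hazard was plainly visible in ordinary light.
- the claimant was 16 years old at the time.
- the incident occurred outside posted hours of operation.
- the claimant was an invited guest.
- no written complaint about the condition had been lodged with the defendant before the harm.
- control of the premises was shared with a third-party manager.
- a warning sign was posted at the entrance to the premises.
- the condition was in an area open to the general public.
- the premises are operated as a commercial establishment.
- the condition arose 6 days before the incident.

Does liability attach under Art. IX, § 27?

No — not liable.

(i) commercial use — satisfied.
(ii) condition ≥7 days old — fails.
(a) = T AND F = false.
(A) no signage posted — fails.
(B) not open/obvious — not satisfied.
(C) exclusive control — not met.
So (i) is not satisfied (F OR F OR F).
(ii) not (during posted hours) — met.
(b) = F AND T = false.
(c) complaint lodged — not met.
So (1) is not satisfied (F OR F OR F).
(a) entrant a minor — satisfied.
(b) public area — holds.
(2): T OR T → true.
So Overall is not satisfied (F AND T).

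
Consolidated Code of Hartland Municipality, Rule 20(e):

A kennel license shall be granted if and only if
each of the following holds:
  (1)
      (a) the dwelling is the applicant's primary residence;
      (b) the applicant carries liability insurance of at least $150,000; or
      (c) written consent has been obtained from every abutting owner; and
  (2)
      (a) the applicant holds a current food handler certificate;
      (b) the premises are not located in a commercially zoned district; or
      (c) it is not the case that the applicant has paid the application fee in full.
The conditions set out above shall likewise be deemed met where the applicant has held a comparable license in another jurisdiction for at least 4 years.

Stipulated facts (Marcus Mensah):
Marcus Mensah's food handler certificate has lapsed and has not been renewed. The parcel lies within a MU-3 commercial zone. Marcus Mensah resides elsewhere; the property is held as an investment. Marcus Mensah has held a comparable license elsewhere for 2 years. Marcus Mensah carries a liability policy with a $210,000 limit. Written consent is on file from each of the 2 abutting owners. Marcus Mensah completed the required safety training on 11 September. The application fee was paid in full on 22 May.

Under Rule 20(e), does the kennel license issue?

(a) primary residence — not satisfied.
(b) insurance ≥ $150,000 — met.
(c) all abutters consent — holds.
(1): F OR T OR T → true.
(a) food handler cert. — not satisfied.
(b) not (commercially zoned) — fails.
(c) not (fee paid) — not met.
(2) = F OR F OR F = false.
Overall = T AND F = false.
Exception (prior license ≥ 4 yr) — not satisfied.
Result: main false OR exception false → false.

No — denied.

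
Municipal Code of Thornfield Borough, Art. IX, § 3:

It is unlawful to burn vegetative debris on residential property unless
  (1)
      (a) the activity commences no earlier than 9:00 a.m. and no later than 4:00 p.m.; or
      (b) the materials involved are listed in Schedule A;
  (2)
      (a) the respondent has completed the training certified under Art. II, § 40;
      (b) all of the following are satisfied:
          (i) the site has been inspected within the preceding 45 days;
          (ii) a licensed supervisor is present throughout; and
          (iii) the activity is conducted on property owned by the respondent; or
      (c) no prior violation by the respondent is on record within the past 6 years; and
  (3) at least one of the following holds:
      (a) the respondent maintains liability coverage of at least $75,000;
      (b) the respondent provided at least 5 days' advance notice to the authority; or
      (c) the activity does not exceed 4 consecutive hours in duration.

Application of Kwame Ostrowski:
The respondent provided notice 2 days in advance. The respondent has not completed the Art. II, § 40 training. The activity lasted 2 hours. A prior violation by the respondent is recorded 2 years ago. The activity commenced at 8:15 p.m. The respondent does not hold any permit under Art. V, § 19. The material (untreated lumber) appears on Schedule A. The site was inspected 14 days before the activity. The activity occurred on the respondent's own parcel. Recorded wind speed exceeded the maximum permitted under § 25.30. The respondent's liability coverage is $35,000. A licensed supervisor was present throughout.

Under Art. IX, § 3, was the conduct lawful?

Yes — lawful.

(a) start within hours — not met.
(b) Schedule A material — satisfied.
So (1) is satisfied (F OR T).
(a) training certified — not met.
(i) site inspected — met.
(ii) supervisor present — satisfied.
(iii) own property — holds.
So (b) is satisfied (T AND T AND T).
(c) no prior violation — fails.
(2) = F OR T OR F = true.
(a) coverage ≥ $75,000 — not satisfied.
(b) ≥5 days' notice — fails.
(c) ≤ 4 hrs duration — met.
(3): F OR F OR T → true.
Overall: T AND T AND T → true.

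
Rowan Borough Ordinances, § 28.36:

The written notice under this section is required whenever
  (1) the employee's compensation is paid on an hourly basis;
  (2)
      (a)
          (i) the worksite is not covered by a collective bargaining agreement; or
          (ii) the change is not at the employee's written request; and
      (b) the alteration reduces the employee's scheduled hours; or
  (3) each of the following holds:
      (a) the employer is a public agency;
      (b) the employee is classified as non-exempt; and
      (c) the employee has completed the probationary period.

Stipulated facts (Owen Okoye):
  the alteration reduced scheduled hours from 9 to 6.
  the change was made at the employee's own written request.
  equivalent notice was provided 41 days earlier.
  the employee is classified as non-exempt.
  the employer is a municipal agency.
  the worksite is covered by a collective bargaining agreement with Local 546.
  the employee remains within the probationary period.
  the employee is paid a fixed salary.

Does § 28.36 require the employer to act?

No — not required.

(1) hourly-paid — fails.
(i) no CBA — not satisfied.
(ii) not employee-requested — not met.
So (a) is not satisfied (F OR F).
(b) hours reduced — satisfied.
(2) = F AND T = false.
(a) public agency — satisfied.
(b) non-exempt — met.
(c) past probation — not satisfied.
(3) = T AND T AND F = false.
Overall: F OR F OR F → false.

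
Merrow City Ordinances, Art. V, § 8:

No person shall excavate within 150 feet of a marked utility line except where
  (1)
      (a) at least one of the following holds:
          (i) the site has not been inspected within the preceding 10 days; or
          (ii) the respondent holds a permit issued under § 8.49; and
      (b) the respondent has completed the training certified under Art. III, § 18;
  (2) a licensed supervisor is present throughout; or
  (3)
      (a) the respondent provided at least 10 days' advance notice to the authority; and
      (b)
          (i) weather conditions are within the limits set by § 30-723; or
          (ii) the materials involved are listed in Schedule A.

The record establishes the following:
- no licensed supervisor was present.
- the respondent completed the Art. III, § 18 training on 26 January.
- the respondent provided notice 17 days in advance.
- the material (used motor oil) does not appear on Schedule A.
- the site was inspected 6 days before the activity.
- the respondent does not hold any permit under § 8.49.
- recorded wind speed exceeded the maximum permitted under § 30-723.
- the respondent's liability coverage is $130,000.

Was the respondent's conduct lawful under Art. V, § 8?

No — unlawful.

(i) not (site inspected) — fails.
(ii) holds permit — not satisfied.
So (a) is not satisfied (F OR F).
(b) training certified — satisfied.
(1) = F AND T = false.
(2) supervisor present — not satisfied.
(a) ≥10 days' notice — holds.
(i) weather ok — not satisfied.
(ii) Schedule A material — not satisfied.
(b): F OR F → false.
(3) = T AND F = false.
So Overall is not satisfied (F OR F OR F).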